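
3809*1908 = 7267572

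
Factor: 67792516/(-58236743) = -1*2^2*11^1*41^1*881^(-1)*37579^1*66103^(-1)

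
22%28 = 22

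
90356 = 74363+15993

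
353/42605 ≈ 0.00829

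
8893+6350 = 15243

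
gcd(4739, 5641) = 1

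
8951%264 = 239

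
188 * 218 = 40984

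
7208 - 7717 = -509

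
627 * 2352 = 1474704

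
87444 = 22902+64542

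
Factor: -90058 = -1*2^1*37^1*1217^1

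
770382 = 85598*9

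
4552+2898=7450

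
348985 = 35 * 9971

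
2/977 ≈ 0.00205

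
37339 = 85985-48646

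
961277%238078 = 8965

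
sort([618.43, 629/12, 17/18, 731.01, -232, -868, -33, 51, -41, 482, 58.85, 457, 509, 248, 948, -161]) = [-868, -232, -161, -41, -33, 17/18, 51, 629/12, 58.85, 248, 457, 482, 509, 618.43, 731.01, 948]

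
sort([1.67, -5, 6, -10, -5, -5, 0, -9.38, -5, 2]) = [-10, -9.38, -5, -5, -5, -5, 0, 1.67, 2, 6]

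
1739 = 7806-6067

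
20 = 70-50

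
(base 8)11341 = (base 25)7i8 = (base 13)227a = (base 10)4833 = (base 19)d77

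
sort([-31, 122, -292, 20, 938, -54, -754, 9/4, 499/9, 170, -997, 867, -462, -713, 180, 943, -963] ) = [-997, -963, -754, -713, -462, -292, -54, -31, 9/4, 20, 499/9, 122, 170, 180, 867, 938, 943] 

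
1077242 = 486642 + 590600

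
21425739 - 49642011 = -28216272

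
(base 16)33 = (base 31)1k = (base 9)56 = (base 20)2b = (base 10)51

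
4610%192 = 2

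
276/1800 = 23/150 ≈ 0.153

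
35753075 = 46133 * 775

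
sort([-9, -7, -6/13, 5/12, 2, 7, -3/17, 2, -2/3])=[-9, -7, -2/3, -6/13, -3/17, 5/12, 2, 2, 7]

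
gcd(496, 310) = 62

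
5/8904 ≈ 0.000562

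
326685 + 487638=814323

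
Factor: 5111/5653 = 19^1 * 269^1 * 5653^ (-1)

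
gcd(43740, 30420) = 180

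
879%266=81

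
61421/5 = 12284 + 1/5 = 12284.20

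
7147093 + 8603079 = 15750172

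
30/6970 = 3/697 ≈ 0.00430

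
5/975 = 1/195 ≈ 0.00513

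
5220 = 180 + 5040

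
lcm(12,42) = 84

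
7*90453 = 633171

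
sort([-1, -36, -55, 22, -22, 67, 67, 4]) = [-55, -36, -22, -1, 4, 22, 67, 67]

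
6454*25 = 161350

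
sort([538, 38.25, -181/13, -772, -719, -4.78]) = [-772, -719, -181/13, -4.78, 38.25, 538]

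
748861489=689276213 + 59585276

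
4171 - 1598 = 2573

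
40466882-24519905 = 15946977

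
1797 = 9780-7983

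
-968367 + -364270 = -1332637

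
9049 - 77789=-68740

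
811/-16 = -50-11/16 ≈ -50.69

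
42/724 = 21/362 ≈ 0.0580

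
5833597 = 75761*77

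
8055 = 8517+-462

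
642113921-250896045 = 391217876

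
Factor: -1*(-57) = 3^1*19^1 = 57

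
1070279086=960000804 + 110278282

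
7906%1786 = 762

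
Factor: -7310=-1*2^1*5^1*17^1*43^1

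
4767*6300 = 30032100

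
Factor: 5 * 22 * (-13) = -1 * 2^1 * 5^1 * 11^1 * 13^1 = -1430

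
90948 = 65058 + 25890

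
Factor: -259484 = -1*2^2*64871^1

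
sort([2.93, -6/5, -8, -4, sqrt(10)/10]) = [-8, -4, -6/5, sqrt(10)/10, 2.93]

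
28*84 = 2352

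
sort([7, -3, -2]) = [-3, -2, 7]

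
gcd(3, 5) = 1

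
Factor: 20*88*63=2^5*3^2*5^1*7^1*11^1=110880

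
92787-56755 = 36032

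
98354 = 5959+92395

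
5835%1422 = 147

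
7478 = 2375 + 5103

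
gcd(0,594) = 594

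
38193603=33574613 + 4618990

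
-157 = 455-612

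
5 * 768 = 3840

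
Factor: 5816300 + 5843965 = 3^2*5^1*53^1*4889^1 = 11660265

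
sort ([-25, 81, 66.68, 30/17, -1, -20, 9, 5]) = [-25, -20, -1, 30/17, 5, 9, 66.68, 81]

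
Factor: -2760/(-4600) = 3^1 * 5^(-1) = 3/5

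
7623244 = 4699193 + 2924051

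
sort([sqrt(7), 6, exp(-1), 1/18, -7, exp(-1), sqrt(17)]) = [-7, 1/18, exp(-1), exp(-1), sqrt(7), sqrt(17), 6]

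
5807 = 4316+1491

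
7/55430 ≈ 0.000126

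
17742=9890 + 7852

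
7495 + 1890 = 9385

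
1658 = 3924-2266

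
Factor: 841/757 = 29^2*757^(-1)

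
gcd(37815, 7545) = 15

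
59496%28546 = 2404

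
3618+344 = 3962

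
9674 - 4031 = 5643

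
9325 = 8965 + 360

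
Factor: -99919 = -1*163^1*613^1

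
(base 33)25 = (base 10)71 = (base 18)3h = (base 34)23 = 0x47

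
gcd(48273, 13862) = 1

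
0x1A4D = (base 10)6733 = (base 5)203413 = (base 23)CGH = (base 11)5071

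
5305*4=21220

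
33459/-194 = -172 - 91/194 ≈ -172.47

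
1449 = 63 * 23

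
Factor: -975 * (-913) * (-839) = -1 * 3^1 * 5^2 * 11^1 * 13^1 * 83^1 * 839^1 = -746856825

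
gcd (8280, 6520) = 40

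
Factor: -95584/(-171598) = 2^4 * 7^(-2) * 17^(-1) * 29^1 = 464/833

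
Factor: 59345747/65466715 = 5^(-1)*83^1*173^1*1553^(-1)*4133^1*8431^(-1)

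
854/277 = 3 + 23/277 ≈ 3.08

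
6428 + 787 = 7215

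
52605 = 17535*3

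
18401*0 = 0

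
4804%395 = 64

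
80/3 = 26 + 2/3 ≈ 26.67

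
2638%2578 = 60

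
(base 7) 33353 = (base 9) 12482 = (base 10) 8417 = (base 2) 10000011100001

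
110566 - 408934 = -298368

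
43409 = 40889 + 2520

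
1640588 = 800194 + 840394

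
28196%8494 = 2714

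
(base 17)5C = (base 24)41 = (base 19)52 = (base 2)1100001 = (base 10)97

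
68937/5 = 13787 + 2/5 = 13787.40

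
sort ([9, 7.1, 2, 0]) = [0, 2, 7.1, 9]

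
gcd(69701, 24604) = 1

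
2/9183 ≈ 0.000218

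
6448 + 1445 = 7893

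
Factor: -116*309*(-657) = 2^2*3^3*29^1*73^1*103^1 = 23549508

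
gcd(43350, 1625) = 25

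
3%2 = 1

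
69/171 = 23/57 ≈ 0.404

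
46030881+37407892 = 83438773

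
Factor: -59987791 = -1 * 2213^1 * 27107^1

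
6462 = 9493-3031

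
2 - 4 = -2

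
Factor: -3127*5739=-1*3^1*53^1*59^1*1913^1=-17945853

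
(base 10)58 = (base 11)53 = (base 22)2e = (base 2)111010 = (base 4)322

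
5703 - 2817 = 2886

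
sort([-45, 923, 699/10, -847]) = [-847, -45, 699/10, 923]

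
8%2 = 0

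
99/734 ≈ 0.135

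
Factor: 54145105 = 5^1 * 7^1 * 23^1 * 67261^1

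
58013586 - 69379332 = -11365746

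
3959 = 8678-4719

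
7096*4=28384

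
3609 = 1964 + 1645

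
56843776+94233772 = 151077548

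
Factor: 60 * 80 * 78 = 2^7 * 3^2 * 5^2 * 13^1 = 374400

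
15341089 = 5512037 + 9829052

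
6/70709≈0.0000849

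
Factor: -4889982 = -1*2^1*3^1*17^1*191^1*251^1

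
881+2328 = 3209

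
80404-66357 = 14047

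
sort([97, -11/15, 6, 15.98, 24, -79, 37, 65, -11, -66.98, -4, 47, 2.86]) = [-79, -66.98, -11, -4, -11/15, 2.86, 6, 15.98, 24, 37, 47, 65, 97]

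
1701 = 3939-2238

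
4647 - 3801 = 846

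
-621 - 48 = -669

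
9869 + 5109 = 14978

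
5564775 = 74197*75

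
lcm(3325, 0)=0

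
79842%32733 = 14376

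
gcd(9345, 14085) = 15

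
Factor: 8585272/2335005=2^3 * 3^(-2) * 5^(-1) * 17^1 * 19^(-1) * 2731^(-1) * 63127^1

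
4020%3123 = 897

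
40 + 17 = 57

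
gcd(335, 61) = 1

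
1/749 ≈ 0.00134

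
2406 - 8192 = -5786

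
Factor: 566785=5^1*113357^1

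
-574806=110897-685703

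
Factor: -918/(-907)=2^1 * 3^3 * 17^1 * 907^(-1)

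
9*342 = 3078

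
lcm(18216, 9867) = 236808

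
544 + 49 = 593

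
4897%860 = 597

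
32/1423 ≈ 0.0225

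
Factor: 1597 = 1597^1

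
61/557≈0.110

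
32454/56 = 579+15/28 ≈ 579.54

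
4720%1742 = 1236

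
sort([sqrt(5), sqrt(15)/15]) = [sqrt(15)/15, sqrt(5)]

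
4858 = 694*7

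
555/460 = 1 + 19/92 ≈ 1.21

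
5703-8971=-3268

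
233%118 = 115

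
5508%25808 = 5508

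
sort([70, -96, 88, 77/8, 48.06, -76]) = [-96, -76, 77/8, 48.06, 70, 88]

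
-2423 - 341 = -2764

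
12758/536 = 6379/268≈23.80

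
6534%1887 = 873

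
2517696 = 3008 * 837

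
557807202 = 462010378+95796824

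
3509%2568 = 941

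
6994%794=642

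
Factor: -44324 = -1 * 2^2 * 7^1 * 1583^1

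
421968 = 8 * 52746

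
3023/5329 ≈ 0.567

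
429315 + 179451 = 608766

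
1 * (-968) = -968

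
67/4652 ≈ 0.0144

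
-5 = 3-8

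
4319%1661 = 997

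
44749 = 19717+25032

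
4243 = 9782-5539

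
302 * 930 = 280860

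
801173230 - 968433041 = -167259811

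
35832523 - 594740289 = -558907766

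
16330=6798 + 9532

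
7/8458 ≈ 0.000828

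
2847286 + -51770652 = -48923366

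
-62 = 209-271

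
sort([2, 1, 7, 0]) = [0, 1, 2, 7]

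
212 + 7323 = 7535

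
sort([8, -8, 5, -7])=[-8, -7, 5, 8]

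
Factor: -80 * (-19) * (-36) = -1 * 2^6 * 3^2 * 5^1 * 19^1 = -54720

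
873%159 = 78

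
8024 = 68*118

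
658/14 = 47 = 47.00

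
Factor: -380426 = -1*2^1*17^1*67^1*167^1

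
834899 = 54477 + 780422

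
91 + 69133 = 69224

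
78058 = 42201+35857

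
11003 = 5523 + 5480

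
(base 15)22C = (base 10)492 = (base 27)I6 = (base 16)1EC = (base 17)1BG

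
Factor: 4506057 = 3^3 * 157^1 * 1063^1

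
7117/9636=647/876 ≈ 0.739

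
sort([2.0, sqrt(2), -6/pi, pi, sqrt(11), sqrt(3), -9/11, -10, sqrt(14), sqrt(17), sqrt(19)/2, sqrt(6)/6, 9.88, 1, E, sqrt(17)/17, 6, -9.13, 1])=[-10, -9.13, -6/pi, -9/11, sqrt(17)/17, sqrt(6)/6, 1, 1, sqrt(2), sqrt(3), 2.0, sqrt(19)/2, E, pi, sqrt(11), sqrt(14), sqrt(17), 6, 9.88]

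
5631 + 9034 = 14665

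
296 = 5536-5240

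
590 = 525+65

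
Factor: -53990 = -1*2^1*5^1*5399^1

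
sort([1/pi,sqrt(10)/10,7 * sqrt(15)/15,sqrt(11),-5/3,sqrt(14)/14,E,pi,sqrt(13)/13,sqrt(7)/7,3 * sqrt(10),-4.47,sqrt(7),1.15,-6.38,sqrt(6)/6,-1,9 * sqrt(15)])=[-6.38,-4.47,-5/3,-1,sqrt(14)/14,sqrt(13)/13,sqrt(10)/10,1/pi,sqrt(7)/7,sqrt(6)/6,1.15,7 * sqrt(15)/15,sqrt(7),E,pi,sqrt(11),3 * sqrt(10),9 * sqrt(15)]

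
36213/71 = 510 + 3/71 ≈ 510.04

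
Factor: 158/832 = 2^ (-5)*13^ (-1)*79^1 = 79/416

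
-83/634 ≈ -0.131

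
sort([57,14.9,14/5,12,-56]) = [-56,14/5,12,14.9,57]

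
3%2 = 1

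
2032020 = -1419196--3451216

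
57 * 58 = 3306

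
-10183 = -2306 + -7877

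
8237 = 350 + 7887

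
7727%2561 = 44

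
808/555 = 1 + 253/555 ≈ 1.46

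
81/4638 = 27/1546 ≈ 0.0175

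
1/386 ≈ 0.00259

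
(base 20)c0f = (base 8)11317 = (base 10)4815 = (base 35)3wk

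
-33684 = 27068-60752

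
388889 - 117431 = 271458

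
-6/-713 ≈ 0.00842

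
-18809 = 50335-69144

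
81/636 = 27/212≈0.127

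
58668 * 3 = 176004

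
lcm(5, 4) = 20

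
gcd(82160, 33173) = 1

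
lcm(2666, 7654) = 237274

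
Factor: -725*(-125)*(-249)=-1*3^1*5^5*29^1*83^1=-22565625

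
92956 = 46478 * 2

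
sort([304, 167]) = [167, 304]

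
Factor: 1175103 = 3^2*59^1*2213^1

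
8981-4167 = 4814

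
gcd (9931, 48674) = 1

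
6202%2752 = 698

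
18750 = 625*30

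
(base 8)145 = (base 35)2v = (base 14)73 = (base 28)3h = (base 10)101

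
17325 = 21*825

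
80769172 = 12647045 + 68122127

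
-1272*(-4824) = 6136128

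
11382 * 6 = 68292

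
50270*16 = 804320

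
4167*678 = 2825226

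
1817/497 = 3+326/497 ≈ 3.66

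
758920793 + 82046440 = 840967233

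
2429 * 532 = 1292228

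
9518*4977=47371086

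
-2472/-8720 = 309/1090 ≈ 0.283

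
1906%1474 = 432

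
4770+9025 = 13795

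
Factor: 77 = 7^1*11^1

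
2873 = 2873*1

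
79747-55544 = 24203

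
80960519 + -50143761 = 30816758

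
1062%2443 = 1062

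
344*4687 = 1612328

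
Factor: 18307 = 18307^1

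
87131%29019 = 74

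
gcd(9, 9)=9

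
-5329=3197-8526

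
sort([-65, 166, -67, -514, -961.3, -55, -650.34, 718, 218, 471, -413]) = [-961.3, -650.34, -514, -413, -67, -65, -55, 166, 218, 471, 718]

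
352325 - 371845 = -19520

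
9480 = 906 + 8574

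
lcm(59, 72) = 4248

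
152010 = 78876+73134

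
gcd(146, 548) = 2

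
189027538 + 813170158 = 1002197696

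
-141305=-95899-45406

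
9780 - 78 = 9702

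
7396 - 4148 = 3248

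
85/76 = 1 + 9/76 ≈ 1.12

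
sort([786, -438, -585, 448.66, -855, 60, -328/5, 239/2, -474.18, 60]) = [-855, -585, -474.18, -438, -328/5, 60, 60, 239/2, 448.66, 786]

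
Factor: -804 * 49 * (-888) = 2^5 * 3^2 * 7^2 * 37^1 * 67^1 = 34983648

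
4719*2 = 9438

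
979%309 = 52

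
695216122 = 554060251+141155871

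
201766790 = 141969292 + 59797498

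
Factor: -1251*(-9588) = 2^2*3^3*17^1*47^1*139^1 = 11994588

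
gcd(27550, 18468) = 38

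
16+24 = 40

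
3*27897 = 83691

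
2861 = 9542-6681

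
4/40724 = 1/10181 ≈ 0.0000982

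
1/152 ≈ 0.00658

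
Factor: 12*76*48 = 2^8*3^2*19^1 = 43776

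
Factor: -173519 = -1 * 17^1 * 59^1 * 173^1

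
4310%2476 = 1834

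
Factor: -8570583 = -1 * 3^3 * 7^1 * 137^1 * 331^1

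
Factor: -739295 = -1*5^1*147859^1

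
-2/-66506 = 1/33253 ≈ 0.0000301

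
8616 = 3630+4986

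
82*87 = 7134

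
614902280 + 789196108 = 1404098388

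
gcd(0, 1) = 1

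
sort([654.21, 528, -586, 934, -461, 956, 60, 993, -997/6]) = [-586, -461, -997/6, 60, 528, 654.21, 934, 956, 993]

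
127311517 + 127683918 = 254995435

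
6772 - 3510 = 3262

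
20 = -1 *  (-20)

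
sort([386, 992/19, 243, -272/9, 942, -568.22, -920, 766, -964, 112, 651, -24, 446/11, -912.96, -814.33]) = [-964, -920, -912.96, -814.33, -568.22, -272/9, -24, 446/11, 992/19, 112, 243, 386, 651, 766, 942]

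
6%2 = 0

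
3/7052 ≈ 0.000425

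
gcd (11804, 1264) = 4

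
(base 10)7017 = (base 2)1101101101001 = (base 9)10556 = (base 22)eal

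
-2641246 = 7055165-9696411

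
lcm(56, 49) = 392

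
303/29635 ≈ 0.0102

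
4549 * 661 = 3006889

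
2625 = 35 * 75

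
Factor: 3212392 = 2^3*281^1*1429^1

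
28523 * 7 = 199661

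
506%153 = 47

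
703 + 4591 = 5294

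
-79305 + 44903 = -34402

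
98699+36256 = 134955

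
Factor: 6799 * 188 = 2^2 * 13^1 * 47^1 * 523^1 = 1278212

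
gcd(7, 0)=7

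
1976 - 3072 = -1096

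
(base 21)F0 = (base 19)GB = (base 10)315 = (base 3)102200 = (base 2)100111011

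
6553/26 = 252 + 1/26 ≈ 252.04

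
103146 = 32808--70338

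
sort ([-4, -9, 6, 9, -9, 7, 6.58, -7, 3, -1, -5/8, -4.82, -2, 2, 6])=[-9, -9, -7, -4.82, -4, -2, -1, -5/8, 2, 3, 6, 6, 6.58, 7, 9]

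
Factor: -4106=-1*2^1*2053^1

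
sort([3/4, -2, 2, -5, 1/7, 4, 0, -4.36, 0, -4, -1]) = [-5, -4.36, -4, -2, -1, 0, 0, 1/7, 3/4, 2, 4]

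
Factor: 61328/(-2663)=-1 * 2^4 * 2663^(-1) * 3833^1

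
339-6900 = -6561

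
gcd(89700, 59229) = 3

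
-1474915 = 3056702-4531617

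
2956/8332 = 739/2083 ≈ 0.355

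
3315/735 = 221/49 ≈ 4.51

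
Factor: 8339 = 31^1 * 269^1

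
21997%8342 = 5313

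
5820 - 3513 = 2307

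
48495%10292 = 7327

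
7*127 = 889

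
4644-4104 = 540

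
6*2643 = 15858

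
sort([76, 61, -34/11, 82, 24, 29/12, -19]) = [-19, -34/11, 29/12, 24, 61, 76, 82]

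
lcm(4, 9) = 36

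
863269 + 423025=1286294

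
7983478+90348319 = 98331797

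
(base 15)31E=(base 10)704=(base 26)112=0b1011000000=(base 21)1CB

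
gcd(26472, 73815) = 3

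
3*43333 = 129999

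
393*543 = 213399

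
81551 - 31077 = 50474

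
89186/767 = 116 + 214/767 ≈ 116.28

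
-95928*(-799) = 76646472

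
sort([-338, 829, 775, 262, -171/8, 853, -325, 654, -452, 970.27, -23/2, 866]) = [-452, -338, -325, -171/8, -23/2, 262, 654, 775, 829, 853, 866, 970.27]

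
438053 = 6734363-6296310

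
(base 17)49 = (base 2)1001101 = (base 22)3b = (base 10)77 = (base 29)2j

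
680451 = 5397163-4716712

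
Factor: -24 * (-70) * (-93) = -1 * 2^4 * 3^2 * 5^1 * 7^1 * 31^1 = -156240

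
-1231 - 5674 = -6905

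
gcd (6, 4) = 2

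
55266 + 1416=56682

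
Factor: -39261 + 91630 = 52369^1 = 52369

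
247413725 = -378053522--625467247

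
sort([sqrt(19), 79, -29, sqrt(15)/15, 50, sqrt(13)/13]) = [-29, sqrt(15)/15, sqrt(13)/13, sqrt(19), 50, 79]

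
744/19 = 39+3/19 ≈ 39.16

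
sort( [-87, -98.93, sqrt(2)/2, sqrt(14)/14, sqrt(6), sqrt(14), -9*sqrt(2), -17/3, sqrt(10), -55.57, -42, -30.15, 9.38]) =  [-98.93, -87, -55.57, -42, -30.15, -9*sqrt(2), -17/3, sqrt(14)/14, sqrt(2)/2, sqrt(6), sqrt(10), sqrt(14), 9.38]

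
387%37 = 17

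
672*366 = 245952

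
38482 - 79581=-41099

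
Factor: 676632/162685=2^3*3^1*5^(-1)*11^2*233^1*32537^(-1)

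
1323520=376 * 3520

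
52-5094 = -5042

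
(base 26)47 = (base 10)111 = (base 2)1101111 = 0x6f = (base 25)4b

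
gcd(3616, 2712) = 904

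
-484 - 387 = -871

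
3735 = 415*9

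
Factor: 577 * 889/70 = 2^(-1) * 5^(-1) * 127^1 * 577^1 = 73279/10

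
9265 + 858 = 10123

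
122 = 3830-3708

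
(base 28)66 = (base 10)174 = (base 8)256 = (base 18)9c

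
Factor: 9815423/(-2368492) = -1*2^(-2)*7^(-1)*263^1*37321^1*84589^(-1)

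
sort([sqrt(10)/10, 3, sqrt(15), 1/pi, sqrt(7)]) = [sqrt(10)/10, 1/pi, sqrt(7), 3, sqrt(15)]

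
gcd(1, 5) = 1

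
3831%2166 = 1665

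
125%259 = 125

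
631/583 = 1 + 48/583≈1.08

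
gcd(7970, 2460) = 10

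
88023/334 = 263 + 181/334 ≈ 263.54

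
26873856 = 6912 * 3888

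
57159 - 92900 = -35741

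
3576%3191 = 385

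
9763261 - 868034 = 8895227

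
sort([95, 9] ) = [9, 95] 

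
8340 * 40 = 333600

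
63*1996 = 125748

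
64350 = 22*2925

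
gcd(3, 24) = 3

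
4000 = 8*500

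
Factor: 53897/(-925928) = -1*2^(-3)*53897^1*115741^(-1)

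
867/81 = 289/27 ≈ 10.70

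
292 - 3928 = -3636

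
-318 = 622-940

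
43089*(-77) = -3317853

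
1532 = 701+831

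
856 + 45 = 901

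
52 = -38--90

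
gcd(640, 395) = 5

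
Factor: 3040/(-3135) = -1*2^5*3^(-1)*11^(-1) = -32/33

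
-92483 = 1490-93973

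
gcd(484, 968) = 484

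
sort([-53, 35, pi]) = [-53, pi, 35]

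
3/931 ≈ 0.00322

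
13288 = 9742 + 3546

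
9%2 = 1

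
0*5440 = 0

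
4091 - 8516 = -4425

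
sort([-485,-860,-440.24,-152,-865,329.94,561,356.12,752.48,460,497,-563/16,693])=[-865,-860,-485,-440.24,-152,-563/16,329.94,356.12,460,497,561,693,752.48]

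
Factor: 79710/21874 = 3^1*5^1*2657^1*10937^(-1) = 39855/10937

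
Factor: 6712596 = 2^2*3^2*11^2*23^1*67^1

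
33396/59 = 566 + 2/59 ≈ 566.03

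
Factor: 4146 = 2^1*3^1*691^1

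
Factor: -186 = -1 * 2^1 * 3^1 * 31^1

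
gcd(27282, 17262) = 6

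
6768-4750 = 2018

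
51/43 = 1 + 8/43 ≈ 1.19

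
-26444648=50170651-76615299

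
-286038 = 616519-902557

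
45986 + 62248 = 108234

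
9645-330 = 9315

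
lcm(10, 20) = 20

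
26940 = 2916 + 24024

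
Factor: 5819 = 11^1*23^2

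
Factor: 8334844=2^2*7^1*19^1*15667^1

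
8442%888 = 450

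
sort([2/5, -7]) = [-7, 2/5]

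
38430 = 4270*9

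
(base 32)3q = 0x7a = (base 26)4i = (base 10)122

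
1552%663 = 226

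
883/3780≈0.234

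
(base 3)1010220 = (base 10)834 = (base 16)342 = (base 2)1101000010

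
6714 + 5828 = 12542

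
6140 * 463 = 2842820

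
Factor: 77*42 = 2^1*3^1*7^2*11^1 = 3234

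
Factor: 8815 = 5^1 * 41^1 * 43^1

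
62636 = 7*8948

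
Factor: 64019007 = 3^2 * 13^1 * 547171^1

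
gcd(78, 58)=2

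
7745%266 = 31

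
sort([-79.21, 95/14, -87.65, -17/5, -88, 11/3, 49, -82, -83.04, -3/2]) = [-88, -87.65, -83.04, -82, -79.21, -17/5, -3/2, 11/3, 95/14, 49]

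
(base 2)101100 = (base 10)44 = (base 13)35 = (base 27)1h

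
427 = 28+399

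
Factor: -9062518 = -1*2^1*59^1*76801^1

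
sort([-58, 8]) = [-58, 8]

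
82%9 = 1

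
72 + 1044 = 1116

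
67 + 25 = 92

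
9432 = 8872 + 560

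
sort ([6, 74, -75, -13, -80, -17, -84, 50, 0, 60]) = [-84, -80, -75, -17, -13, 0, 6, 50, 60, 74]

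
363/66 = 11/2 = 5.50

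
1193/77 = 15 + 38/77≈15.49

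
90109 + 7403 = 97512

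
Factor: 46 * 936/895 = 2^4 * 3^2 * 5^(-1) * 13^1 * 23^1 * 179^(-1) = 43056/895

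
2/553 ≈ 0.00362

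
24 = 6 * 4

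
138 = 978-840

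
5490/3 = 1830 = 1830.00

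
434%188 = 58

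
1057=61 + 996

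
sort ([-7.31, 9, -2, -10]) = [-10, -7.31, -2, 9]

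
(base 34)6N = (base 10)227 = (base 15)102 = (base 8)343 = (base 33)6T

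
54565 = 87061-32496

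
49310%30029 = 19281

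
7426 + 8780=16206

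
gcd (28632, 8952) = 24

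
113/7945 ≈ 0.0142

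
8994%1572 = 1134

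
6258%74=42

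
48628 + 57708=106336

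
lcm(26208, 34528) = 2175264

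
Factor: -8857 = -1*17^1*521^1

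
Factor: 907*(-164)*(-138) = 2^3*3^1*23^1*41^1*907^1 = 20527224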